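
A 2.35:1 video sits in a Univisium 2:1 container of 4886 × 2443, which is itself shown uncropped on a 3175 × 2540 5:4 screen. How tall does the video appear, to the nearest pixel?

1351 px

First fit — 2.35:1 into 4886×2443 spans the width: 4886.00 × 2079.15.
The Univisium 2:1 canvas is width-limited in 3175×2540, giving 3175.00 × 1587.50; scale factor 0.6498.
Applying the same ×0.6498: 2079.15 → 1351.06.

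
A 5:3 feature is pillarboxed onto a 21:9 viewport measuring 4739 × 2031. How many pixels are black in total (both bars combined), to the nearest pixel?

2749974 pixels

5:3 (1.667) < 21:9 (2.333), so the feature fills the height.
That makes the image 3385.0000 px wide (2031 × 5/3).
Black = 4739 − 3385.0000 = 1354.0000 px.
That's 1354.0000 × 2031 ≈ 2749974 black pixels.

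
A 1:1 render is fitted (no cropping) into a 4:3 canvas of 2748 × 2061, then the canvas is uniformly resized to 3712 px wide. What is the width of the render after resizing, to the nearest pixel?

2784 px

Fitted into 2748×2061, the render spans the height; its width is 2061 × 1/1 ≈ 2061.00 px.
Scaling 2748 → 3712 is ×1.3508, so the width becomes 2061.00 × 1.3508 ≈ 2784.00 px.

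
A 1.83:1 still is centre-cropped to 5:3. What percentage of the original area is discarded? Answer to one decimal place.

5:3 is narrower than 1.83:1, so the crop keeps the full height and trims the width.
Fraction kept = (1.667)/(1.830) ≈ 91.07%, so 8.93% is lost.

8.9%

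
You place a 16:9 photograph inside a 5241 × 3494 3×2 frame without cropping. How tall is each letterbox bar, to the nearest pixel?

273 px

16:9 is wider than 3×2, so it spans the full width.
Content height = 5241 × 9/16 ≈ 2948.06 px.
3494 − 2948.06 = 545.94 px of bars (272.97 each).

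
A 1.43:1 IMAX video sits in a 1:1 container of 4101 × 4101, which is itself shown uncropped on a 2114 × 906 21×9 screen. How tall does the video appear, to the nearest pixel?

First fit — 1.43:1 IMAX into 4101×4101 spans the width: 4101.00 × 2867.83.
The 1:1 canvas is height-limited in 2114×906, giving 906.00 × 906.00; scale factor 0.2209.
The video scales with it: height 2867.83 × 0.2209 ≈ 633.57.

634 px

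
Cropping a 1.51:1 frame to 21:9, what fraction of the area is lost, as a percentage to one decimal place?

The width stays; only height is cut (since 21:9 is wider than 1.51:1).
Fraction kept = (1.510)/(2.333) ≈ 64.71%, so 35.29% is lost.

35.3%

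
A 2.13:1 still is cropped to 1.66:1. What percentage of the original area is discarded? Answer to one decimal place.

22.1%

The height stays; only width is cut (since 1.66:1 is narrower than 2.13:1).
Fraction kept = (1.660)/(2.130) ≈ 77.93%, so 22.07% is lost.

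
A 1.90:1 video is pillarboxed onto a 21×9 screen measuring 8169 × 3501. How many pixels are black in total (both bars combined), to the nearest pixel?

5311367 pixels

1.90:1 (1.900) < 21×9 (2.333), so the video fills the height.
The video is 3501 × 1.900 ≈ 6651.9000 px wide.
Leftover width: 8169 − 6651.9000 = 1517.1000 px.
That's 1517.1000 × 3501 ≈ 5311367 black pixels.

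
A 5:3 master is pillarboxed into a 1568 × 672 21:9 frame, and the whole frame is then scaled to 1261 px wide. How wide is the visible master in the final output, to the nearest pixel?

In the 1568×672 frame the master fills the height: width = 672 × 5/3 ≈ 1120.00 px.
Scaling 1568 → 1261 is ×0.8042, so the width becomes 1120.00 × 0.8042 ≈ 900.71 px.

901 px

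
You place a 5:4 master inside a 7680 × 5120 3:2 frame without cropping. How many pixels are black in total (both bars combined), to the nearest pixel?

6553600 pixels

5:4 (1.250) < 3:2 (1.500), so the master fills the height.
The master is 5120 × 5/4 ≈ 6400.0000 px wide.
Leftover width: 7680 − 6400.0000 = 1280.0000 px.
Bar area = 1280.0000 × 5120 ≈ 6553600 px.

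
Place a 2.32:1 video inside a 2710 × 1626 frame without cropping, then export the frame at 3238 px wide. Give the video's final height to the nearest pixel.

In the 2710×1626 frame the video fills the width: height = 2710 / 2.320 ≈ 1168.10 px.
Scaling 2710 → 3238 is ×1.1948, so the height becomes 1168.10 × 1.1948 ≈ 1395.69 px.

1396 px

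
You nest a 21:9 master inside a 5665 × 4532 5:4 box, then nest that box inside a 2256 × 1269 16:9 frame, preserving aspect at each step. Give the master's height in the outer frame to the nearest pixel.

680 px

Inside the 5665×4532 canvas the master is width-limited at 5665.00 × 2427.86.
Second fit — the 5:4 canvas into 2256×1269 spans the height: 1586.25 × 1269.00 (×0.2800 from 5665×4532).
The master scales with it: height 2427.86 × 0.2800 ≈ 679.82.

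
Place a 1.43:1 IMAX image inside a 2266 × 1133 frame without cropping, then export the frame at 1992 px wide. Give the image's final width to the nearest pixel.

1424 px

In the 2266×1133 frame the image fills the height: width = 1133 × 1.430 ≈ 1620.19 px.
Resizing to 1992 px wide multiplies everything by 0.8791: 1620.19 → 1424.28 px.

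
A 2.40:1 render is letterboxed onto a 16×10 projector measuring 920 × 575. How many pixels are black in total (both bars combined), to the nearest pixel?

Since 2.400 > 1.600, the render is width-limited.
The render is 920 / 2.400 ≈ 383.3333 px tall.
Leftover height: 575 − 383.3333 = 191.6667 px.
That's 191.6667 × 920 ≈ 176333 black pixels.

176333 pixels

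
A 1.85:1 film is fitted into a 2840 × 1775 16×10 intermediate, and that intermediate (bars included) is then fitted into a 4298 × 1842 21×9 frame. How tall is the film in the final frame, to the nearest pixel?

1593 px

1.85:1 in 2840×1775: fills the width, so the film is 2840.00 × 1535.14.
Second fit — the 16×10 canvas into 4298×1842 spans the height: 2947.20 × 1842.00 (×1.0377 from 2840×1775).
Applying the same ×1.0377: 1535.14 → 1593.08.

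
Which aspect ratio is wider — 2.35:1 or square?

2.35:1

2.35 and square = 1; 2.35 > 1.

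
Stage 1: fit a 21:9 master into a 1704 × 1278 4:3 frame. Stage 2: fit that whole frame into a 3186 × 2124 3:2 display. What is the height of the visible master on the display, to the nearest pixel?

1214 px

Inside the 1704×1278 canvas the master is width-limited at 1704.00 × 730.29.
Second fit — the 4:3 canvas into 3186×2124 spans the height: 2832.00 × 2124.00 (×1.6620 from 1704×1278).
The master scales with it: height 730.29 × 1.6620 ≈ 1213.71.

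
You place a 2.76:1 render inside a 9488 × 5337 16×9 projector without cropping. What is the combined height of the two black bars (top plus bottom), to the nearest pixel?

2.76:1 (2.760) > 16×9 (1.778), so the render fills the width.
The render is 9488 / 2.760 ≈ 3437.68 px tall.
5337 − 3437.68 = 1899.32 px of bars.

1899 px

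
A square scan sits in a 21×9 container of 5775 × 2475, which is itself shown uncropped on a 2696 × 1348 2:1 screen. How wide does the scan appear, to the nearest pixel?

Inside the 5775×2475 canvas the scan is height-limited at 2475.00 × 2475.00.
Second fit — the 21×9 canvas into 2696×1348 spans the width: 2696.00 × 1155.43 (×0.4668 from 5775×2475).
So the scan's width is 2475.00 × 0.4668 ≈ 1155.43.

1155 px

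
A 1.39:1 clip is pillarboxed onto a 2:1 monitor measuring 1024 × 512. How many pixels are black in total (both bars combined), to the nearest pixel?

1.39:1 is narrower than 2:1, so it spans the full height.
That makes the image 711.6800 px wide (512 × 1.390).
Leftover width: 1024 − 711.6800 = 312.3200 px.
Across the 512-px span: 312.3200 × 512 ≈ 159908 px.

159908 pixels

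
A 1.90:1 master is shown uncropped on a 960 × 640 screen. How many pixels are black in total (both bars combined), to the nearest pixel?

1.90:1 (1.900) > 3:2 (1.500), so the master fills the width.
Content height = 960 / 1.900 ≈ 505.2632 px.
Leftover height: 640 − 505.2632 = 134.7368 px.
Bar area = 134.7368 × 960 ≈ 129347 px.

129347 pixels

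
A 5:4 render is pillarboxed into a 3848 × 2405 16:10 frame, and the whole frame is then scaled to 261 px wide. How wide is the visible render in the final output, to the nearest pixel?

204 px

At 3848×2405 the render is height-limited, so width = 2405 × 5/4 ≈ 3006.25 px.
The frame scales by 261/3848 = 0.0678; 3006.25 × 0.0678 ≈ 203.91 px.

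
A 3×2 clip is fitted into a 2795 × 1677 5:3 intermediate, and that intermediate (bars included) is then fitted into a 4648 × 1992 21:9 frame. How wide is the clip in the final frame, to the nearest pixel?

First fit — 3×2 into 2795×1677 spans the height: 2515.50 × 1677.00.
The 5:3 canvas is height-limited in 4648×1992, giving 3320.00 × 1992.00; scale factor 1.1878.
So the clip's width is 2515.50 × 1.1878 ≈ 2988.00.

2988 px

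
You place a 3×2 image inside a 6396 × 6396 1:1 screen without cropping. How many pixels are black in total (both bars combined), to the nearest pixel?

3×2 is wider than 1:1, so it spans the full width.
The image is 6396 × 2/3 ≈ 4264.0000 px tall.
Black = 6396 − 4264.0000 = 2132.0000 px.
Bar area = 2132.0000 × 6396 ≈ 13636272 px.

13636272 pixels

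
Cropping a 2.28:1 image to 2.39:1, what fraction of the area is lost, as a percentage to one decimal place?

2.39:1 is wider than 2.28:1, so the crop keeps the full width and trims the height.
Area ratio = (2.280)/(2.390) = 95.40%; the remaining 4.60% is cropped out.

4.6%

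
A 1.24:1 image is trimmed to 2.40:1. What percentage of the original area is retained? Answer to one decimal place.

Going from 1.24:1 to 2.40:1 means cutting height while keeping width.
Fraction kept = (1.240)/(2.400) ≈ 51.67%.

51.7%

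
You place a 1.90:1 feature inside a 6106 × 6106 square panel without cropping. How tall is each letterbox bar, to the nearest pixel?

1.90:1 (1.900) > square (1.000), so the feature fills the width.
That makes the image 3213.68 px tall (6106 / 1.900).
Leftover height: 6106 − 3213.68 = 2892.32 px → 1446.16 each side.

1446 px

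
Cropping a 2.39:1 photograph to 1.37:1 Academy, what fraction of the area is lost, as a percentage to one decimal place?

Going from 2.39:1 to 1.37:1 Academy means cutting width while keeping height.
Fraction kept = (1.370)/(2.390) ≈ 57.32%, so 42.68% is lost.

42.7%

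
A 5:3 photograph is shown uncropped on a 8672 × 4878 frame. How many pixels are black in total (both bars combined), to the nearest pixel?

2643876 pixels

5:3 is narrower than 16:9, so it spans the full height.
The photograph is 4878 × 5/3 ≈ 8130.0000 px wide.
8672 − 8130.0000 = 542.0000 px of bars.
Bar area = 542.0000 × 4878 ≈ 2643876 px.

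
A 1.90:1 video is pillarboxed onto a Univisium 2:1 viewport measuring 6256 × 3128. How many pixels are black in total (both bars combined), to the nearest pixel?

1.90:1 is narrower than Univisium 2:1, so it spans the full height.
The video is 3128 × 1.900 ≈ 5943.2000 px wide.
Black = 6256 − 5943.2000 = 312.8000 px.
Across the 3128-px span: 312.8000 × 3128 ≈ 978438 px.

978438 pixels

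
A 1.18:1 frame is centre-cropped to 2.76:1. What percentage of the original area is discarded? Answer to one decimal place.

57.2%

The width stays; only height is cut (since 2.76:1 is wider than 1.18:1).
Area ratio = (1.180)/(2.760) = 42.75%; the remaining 57.25% is cropped out.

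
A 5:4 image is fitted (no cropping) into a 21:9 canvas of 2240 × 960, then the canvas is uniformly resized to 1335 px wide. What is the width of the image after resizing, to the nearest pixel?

715 px

In the 2240×960 frame the image fills the height: width = 960 × 5/4 ≈ 1200.00 px.
Scaling 2240 → 1335 is ×0.5960, so the width becomes 1200.00 × 0.5960 ≈ 715.18 px.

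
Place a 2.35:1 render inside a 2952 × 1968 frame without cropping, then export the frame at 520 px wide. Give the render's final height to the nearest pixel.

221 px

In the 2952×1968 frame the render fills the width: height = 2952 / 2.350 ≈ 1256.17 px.
Scaling 2952 → 520 is ×0.1762, so the height becomes 1256.17 × 0.1762 ≈ 221.28 px.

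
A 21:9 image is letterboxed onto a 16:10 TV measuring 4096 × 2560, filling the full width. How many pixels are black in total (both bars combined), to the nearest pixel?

3295525 pixels

Content height = 4096 × 9/21 ≈ 1755.4286 px.
2560 − 1755.4286 = 804.5714 px of bars.
Across the 4096-px span: 804.5714 × 4096 ≈ 3295525 px.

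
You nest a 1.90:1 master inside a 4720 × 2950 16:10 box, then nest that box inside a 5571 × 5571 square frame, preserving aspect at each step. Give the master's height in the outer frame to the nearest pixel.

1.90:1 in 4720×2950: fills the width, so the master is 4720.00 × 2484.21.
16:10 in 5571×5571: fills the width, so the intermediate becomes 5571.00 × 3481.88 — a scale of ×1.1803.
The master scales with it: height 2484.21 × 1.1803 ≈ 2932.11.

2932 px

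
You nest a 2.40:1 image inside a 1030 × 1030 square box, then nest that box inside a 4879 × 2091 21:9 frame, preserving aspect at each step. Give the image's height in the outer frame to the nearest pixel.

First fit — 2.40:1 into 1030×1030 spans the width: 1030.00 × 429.17.
square in 4879×2091: fills the height, so the intermediate becomes 2091.00 × 2091.00 — a scale of ×2.0301.
Applying the same ×2.0301: 429.17 → 871.25.

871 px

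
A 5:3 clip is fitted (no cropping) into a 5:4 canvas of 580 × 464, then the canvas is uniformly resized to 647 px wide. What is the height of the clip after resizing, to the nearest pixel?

Fitted into 580×464, the clip spans the width; its height is 580 × 3/5 ≈ 348.00 px.
Resizing to 647 px wide multiplies everything by 1.1155: 348.00 → 388.20 px.

388 px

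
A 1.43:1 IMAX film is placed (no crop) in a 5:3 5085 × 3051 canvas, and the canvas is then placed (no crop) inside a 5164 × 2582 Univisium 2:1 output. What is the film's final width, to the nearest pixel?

First fit — 1.43:1 IMAX into 5085×3051 spans the height: 4362.93 × 3051.00.
5:3 in 5164×2582: fills the height, so the intermediate becomes 4303.33 × 2582.00 — a scale of ×0.8463.
Applying the same ×0.8463: 4362.93 → 3692.26.

3692 px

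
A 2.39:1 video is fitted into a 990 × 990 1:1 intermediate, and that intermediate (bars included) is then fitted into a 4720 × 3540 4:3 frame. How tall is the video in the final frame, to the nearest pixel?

2.39:1 in 990×990: fills the width, so the video is 990.00 × 414.23.
The 1:1 canvas is height-limited in 4720×3540, giving 3540.00 × 3540.00; scale factor 3.5758.
The video scales with it: height 414.23 × 3.5758 ≈ 1481.17.

1481 px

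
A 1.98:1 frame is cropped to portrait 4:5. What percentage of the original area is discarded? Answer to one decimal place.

The height stays; only width is cut (since portrait 4:5 is narrower than 1.98:1).
Area ratio = (0.800)/(1.980) = 40.40%; the remaining 59.60% is cropped out.

59.6%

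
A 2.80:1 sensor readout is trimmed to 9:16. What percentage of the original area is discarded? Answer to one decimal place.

79.9%

9:16 is narrower than 2.80:1, so the crop keeps the full height and trims the width.
Area ratio = (0.562)/(2.800) = 20.09%; the remaining 79.91% is cropped out.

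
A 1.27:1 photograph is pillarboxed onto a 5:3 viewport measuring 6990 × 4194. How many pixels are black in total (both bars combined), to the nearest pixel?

6977222 pixels

Since 1.270 < 1.667, the photograph is height-limited.
That makes the image 5326.3800 px wide (4194 × 1.270).
Leftover width: 6990 − 5326.3800 = 1663.6200 px.
Across the 4194-px span: 1663.6200 × 4194 ≈ 6977222 px.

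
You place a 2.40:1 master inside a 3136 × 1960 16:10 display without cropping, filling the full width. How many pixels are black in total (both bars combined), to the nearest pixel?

The master is 3136 / 2.400 ≈ 1306.6667 px tall.
1960 − 1306.6667 = 653.3333 px of bars.
Across the 3136-px span: 653.3333 × 3136 ≈ 2048853 px.

2048853 pixels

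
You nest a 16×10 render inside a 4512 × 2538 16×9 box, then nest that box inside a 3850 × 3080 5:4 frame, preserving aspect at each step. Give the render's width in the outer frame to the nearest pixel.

Inside the 4512×2538 canvas the render is height-limited at 4060.80 × 2538.00.
Second fit — the 16×9 canvas into 3850×3080 spans the width: 3850.00 × 2165.62 (×0.8533 from 4512×2538).
The render scales with it: width 4060.80 × 0.8533 ≈ 3465.00.

3465 px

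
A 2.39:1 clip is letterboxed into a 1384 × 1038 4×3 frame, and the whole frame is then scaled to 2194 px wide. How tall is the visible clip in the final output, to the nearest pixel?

918 px

At 1384×1038 the clip is width-limited, so height = 1384 / 2.390 ≈ 579.08 px.
The frame scales by 2194/1384 = 1.5853; 579.08 × 1.5853 ≈ 917.99 px.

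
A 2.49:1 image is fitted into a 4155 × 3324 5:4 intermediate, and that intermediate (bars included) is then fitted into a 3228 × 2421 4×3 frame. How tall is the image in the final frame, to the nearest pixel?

Inside the 4155×3324 canvas the image is width-limited at 4155.00 × 1668.67.
5:4 in 3228×2421: fills the height, so the intermediate becomes 3026.25 × 2421.00 — a scale of ×0.7283.
Applying the same ×0.7283: 1668.67 → 1215.36.

1215 px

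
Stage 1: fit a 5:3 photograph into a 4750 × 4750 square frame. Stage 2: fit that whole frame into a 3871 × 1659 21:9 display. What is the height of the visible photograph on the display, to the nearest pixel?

995 px

Inside the 4750×4750 canvas the photograph is width-limited at 4750.00 × 2850.00.
The square canvas is height-limited in 3871×1659, giving 1659.00 × 1659.00; scale factor 0.3493.
Applying the same ×0.3493: 2850.00 → 995.40.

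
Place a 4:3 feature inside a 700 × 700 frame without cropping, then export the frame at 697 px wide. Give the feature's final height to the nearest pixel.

Fitted into 700×700, the feature spans the width; its height is 700 × 3/4 ≈ 525.00 px.
The frame scales by 697/700 = 0.9957; 525.00 × 0.9957 ≈ 522.75 px.

523 px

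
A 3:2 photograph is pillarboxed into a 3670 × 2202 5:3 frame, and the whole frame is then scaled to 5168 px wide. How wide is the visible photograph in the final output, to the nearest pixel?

4651 px

At 3670×2202 the photograph is height-limited, so width = 2202 × 3/2 ≈ 3303.00 px.
Scaling 3670 → 5168 is ×1.4082, so the width becomes 3303.00 × 1.4082 ≈ 4651.20 px.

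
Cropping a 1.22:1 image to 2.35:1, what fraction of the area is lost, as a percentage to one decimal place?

2.35:1 is wider than 1.22:1, so the crop keeps the full width and trims the height.
Area ratio = (1.220)/(2.350) = 51.91%; the remaining 48.09% is cropped out.

48.1%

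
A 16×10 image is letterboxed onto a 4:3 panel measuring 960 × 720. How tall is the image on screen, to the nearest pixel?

16×10 (1.600) > 4:3 (1.333), so the image fills the width.
Content height = 960 × 10/16 ≈ 600.00 px.

600 px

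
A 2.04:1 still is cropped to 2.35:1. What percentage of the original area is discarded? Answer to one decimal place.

The width stays; only height is cut (since 2.35:1 is wider than 2.04:1).
Area ratio = (2.040)/(2.350) = 86.81%; the remaining 13.19% is cropped out.

13.2%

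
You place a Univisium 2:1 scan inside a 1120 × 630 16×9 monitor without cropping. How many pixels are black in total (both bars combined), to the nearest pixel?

Univisium 2:1 is wider than 16×9, so it spans the full width.
The scan is 1120 × 1/2 ≈ 560.0000 px tall.
Leftover height: 630 − 560.0000 = 70.0000 px.
Bar area = 70.0000 × 1120 ≈ 78400 px.

78400 pixels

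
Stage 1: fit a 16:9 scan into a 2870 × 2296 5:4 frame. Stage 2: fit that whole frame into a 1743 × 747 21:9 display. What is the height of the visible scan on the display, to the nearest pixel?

Inside the 2870×2296 canvas the scan is width-limited at 2870.00 × 1614.38.
Second fit — the 5:4 canvas into 1743×747 spans the height: 933.75 × 747.00 (×0.3253 from 2870×2296).
The scan scales with it: height 1614.38 × 0.3253 ≈ 525.23.

525 px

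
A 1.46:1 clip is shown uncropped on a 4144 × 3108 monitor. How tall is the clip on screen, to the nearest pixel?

1.46:1 is wider than 4:3, so it spans the full width.
That makes the image 2838.36 px tall (4144 / 1.460).

2838 px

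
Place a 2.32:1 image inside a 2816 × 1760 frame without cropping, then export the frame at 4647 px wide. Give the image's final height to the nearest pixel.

2003 px

At 2816×1760 the image is width-limited, so height = 2816 / 2.320 ≈ 1213.79 px.
The frame scales by 4647/2816 = 1.6502; 1213.79 × 1.6502 ≈ 2003.02 px.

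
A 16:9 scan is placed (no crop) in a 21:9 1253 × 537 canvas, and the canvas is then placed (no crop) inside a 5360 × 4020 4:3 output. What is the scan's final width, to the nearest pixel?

4084 px

16:9 in 1253×537: fills the height, so the scan is 954.67 × 537.00.
Second fit — the 21:9 canvas into 5360×4020 spans the width: 5360.00 × 2297.14 (×4.2777 from 1253×537).
The scan scales with it: width 954.67 × 4.2777 ≈ 4083.81.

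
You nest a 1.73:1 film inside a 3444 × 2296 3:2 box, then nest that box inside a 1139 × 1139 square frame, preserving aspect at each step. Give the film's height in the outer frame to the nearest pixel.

658 px

First fit — 1.73:1 into 3444×2296 spans the width: 3444.00 × 1990.75.
Second fit — the 3:2 canvas into 1139×1139 spans the width: 1139.00 × 759.33 (×0.3307 from 3444×2296).
Applying the same ×0.3307: 1990.75 → 658.38.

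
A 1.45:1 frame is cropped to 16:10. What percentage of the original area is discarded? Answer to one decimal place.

9.4%

Going from 1.45:1 to 16:10 means cutting height while keeping width.
Area ratio = (1.450)/(1.600) = 90.62%; the remaining 9.38% is cropped out.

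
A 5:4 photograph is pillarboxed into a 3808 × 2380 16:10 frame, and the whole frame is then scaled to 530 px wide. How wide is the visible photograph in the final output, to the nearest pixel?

In the 3808×2380 frame the photograph fills the height: width = 2380 × 5/4 ≈ 2975.00 px.
Scaling 3808 → 530 is ×0.1392, so the width becomes 2975.00 × 0.1392 ≈ 414.06 px.

414 px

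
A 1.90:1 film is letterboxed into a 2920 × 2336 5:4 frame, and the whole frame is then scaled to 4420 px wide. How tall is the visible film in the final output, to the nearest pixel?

2326 px

Fitted into 2920×2336, the film spans the width; its height is 2920 / 1.900 ≈ 1536.84 px.
Resizing to 4420 px wide multiplies everything by 1.5137: 1536.84 → 2326.32 px.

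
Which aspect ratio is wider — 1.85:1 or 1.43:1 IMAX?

1.85:1

1.85 and 1.43; 1.85 > 1.43.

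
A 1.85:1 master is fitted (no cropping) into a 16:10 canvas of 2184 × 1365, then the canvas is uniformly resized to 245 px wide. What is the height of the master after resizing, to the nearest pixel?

132 px

At 2184×1365 the master is width-limited, so height = 2184 / 1.850 ≈ 1180.54 px.
The frame scales by 245/2184 = 0.1122; 1180.54 × 0.1122 ≈ 132.43 px.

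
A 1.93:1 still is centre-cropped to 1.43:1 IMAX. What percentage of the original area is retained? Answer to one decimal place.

The height stays; only width is cut (since 1.43:1 IMAX is narrower than 1.93:1).
Fraction kept = (1.430)/(1.930) ≈ 74.09%.

74.1%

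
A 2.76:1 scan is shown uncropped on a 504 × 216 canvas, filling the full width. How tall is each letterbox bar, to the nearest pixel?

Content height = 504 / 2.760 ≈ 182.61 px.
216 − 182.61 = 33.39 px of bars (16.70 each).

17 px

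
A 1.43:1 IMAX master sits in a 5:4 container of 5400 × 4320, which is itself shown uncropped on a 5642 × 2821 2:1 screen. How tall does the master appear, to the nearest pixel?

2466 px

1.43:1 IMAX in 5400×4320: fills the width, so the master is 5400.00 × 3776.22.
Second fit — the 5:4 canvas into 5642×2821 spans the height: 3526.25 × 2821.00 (×0.6530 from 5400×4320).
Applying the same ×0.6530: 3776.22 → 2465.91.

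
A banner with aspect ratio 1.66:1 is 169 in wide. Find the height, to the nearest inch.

At 1.66:1, 169 / 1.660 ≈ 101.81.

102 in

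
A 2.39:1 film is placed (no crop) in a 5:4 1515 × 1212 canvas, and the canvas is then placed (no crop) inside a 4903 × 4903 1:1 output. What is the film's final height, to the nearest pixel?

2051 px

Inside the 1515×1212 canvas the film is width-limited at 1515.00 × 633.89.
Second fit — the 5:4 canvas into 4903×4903 spans the width: 4903.00 × 3922.40 (×3.2363 from 1515×1212).
So the film's height is 633.89 × 3.2363 ≈ 2051.46.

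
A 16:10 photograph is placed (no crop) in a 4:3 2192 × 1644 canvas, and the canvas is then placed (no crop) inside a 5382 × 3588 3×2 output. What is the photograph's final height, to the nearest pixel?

2990 px

16:10 in 2192×1644: fills the width, so the photograph is 2192.00 × 1370.00.
4:3 in 5382×3588: fills the height, so the intermediate becomes 4784.00 × 3588.00 — a scale of ×2.1825.
Applying the same ×2.1825: 1370.00 → 2990.00.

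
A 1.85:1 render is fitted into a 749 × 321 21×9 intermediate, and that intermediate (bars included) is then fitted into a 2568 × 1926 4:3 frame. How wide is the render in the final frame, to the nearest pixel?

2036 px

Inside the 749×321 canvas the render is height-limited at 593.85 × 321.00.
21×9 in 2568×1926: fills the width, so the intermediate becomes 2568.00 × 1100.57 — a scale of ×3.4286.
So the render's width is 593.85 × 3.4286 ≈ 2036.06.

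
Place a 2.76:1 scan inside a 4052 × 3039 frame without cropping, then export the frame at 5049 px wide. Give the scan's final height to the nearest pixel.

At 4052×3039 the scan is width-limited, so height = 4052 / 2.760 ≈ 1468.12 px.
Resizing to 5049 px wide multiplies everything by 1.2461: 1468.12 → 1829.35 px.

1829 px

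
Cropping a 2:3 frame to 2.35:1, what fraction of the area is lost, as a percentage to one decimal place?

2.35:1 is wider than 2:3, so the crop keeps the full width and trims the height.
Fraction kept = (0.667)/(2.350) ≈ 28.37%, so 71.63% is lost.

71.6%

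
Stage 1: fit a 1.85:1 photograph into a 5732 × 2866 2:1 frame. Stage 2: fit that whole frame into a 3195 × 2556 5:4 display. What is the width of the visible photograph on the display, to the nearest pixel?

2955 px

Inside the 5732×2866 canvas the photograph is height-limited at 5302.10 × 2866.00.
Second fit — the 2:1 canvas into 3195×2556 spans the width: 3195.00 × 1597.50 (×0.5574 from 5732×2866).
Applying the same ×0.5574: 5302.10 → 2955.38.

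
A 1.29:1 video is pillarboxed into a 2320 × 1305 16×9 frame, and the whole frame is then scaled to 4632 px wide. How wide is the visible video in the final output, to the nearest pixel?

3361 px

At 2320×1305 the video is height-limited, so width = 1305 × 1.290 ≈ 1683.45 px.
Resizing to 4632 px wide multiplies everything by 1.9966: 1683.45 → 3361.09 px.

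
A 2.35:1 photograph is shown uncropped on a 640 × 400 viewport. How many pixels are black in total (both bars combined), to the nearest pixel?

81702 pixels

2.35:1 is wider than 16:10, so it spans the full width.
The photograph is 640 / 2.350 ≈ 272.3404 px tall.
Black = 400 − 272.3404 = 127.6596 px.
Bar area = 127.6596 × 640 ≈ 81702 px.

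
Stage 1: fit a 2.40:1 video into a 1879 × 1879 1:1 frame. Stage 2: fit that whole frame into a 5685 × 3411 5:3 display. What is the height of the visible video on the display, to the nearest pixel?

First fit — 2.40:1 into 1879×1879 spans the width: 1879.00 × 782.92.
1:1 in 5685×3411: fills the height, so the intermediate becomes 3411.00 × 3411.00 — a scale of ×1.8153.
So the video's height is 782.92 × 1.8153 ≈ 1421.25.

1421 px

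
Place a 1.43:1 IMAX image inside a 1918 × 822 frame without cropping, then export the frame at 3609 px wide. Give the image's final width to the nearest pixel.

2212 px

Fitted into 1918×822, the image spans the height; its width is 822 × 1.430 ≈ 1175.46 px.
Scaling 1918 → 3609 is ×1.8816, so the width becomes 1175.46 × 1.8816 ≈ 2211.80 px.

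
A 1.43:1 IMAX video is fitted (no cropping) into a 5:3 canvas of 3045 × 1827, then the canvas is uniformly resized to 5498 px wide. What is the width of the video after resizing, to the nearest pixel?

4717 px

In the 3045×1827 frame the video fills the height: width = 1827 × 1.430 ≈ 2612.61 px.
Scaling 3045 → 5498 is ×1.8056, so the width becomes 2612.61 × 1.8056 ≈ 4717.28 px.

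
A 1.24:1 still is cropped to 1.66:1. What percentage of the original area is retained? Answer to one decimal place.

1.66:1 is wider than 1.24:1, so the crop keeps the full width and trims the height.
Fraction kept = (1.240)/(1.660) ≈ 74.70%.

74.7%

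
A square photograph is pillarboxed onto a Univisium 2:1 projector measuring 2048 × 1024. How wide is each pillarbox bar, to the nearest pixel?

Since 1.000 < 2.000, the photograph is height-limited.
Content width = 1024 × 1/1 ≈ 1024.00 px.
Black = 2048 − 1024.00 = 1024.00 px, or 512.00 per bar.

512 px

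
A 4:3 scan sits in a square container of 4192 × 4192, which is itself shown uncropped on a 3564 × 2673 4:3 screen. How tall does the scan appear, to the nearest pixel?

4:3 in 4192×4192: fills the width, so the scan is 4192.00 × 3144.00.
square in 3564×2673: fills the height, so the intermediate becomes 2673.00 × 2673.00 — a scale of ×0.6376.
So the scan's height is 3144.00 × 0.6376 ≈ 2004.75.

2005 px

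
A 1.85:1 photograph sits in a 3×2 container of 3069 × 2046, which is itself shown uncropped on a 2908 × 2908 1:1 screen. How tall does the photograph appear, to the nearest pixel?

1.85:1 in 3069×2046: fills the width, so the photograph is 3069.00 × 1658.92.
3×2 in 2908×2908: fills the width, so the intermediate becomes 2908.00 × 1938.67 — a scale of ×0.9475.
The photograph scales with it: height 1658.92 × 0.9475 ≈ 1571.89.

1572 px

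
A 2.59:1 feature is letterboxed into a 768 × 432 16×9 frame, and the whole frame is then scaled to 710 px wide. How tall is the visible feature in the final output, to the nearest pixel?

Fitted into 768×432, the feature spans the width; its height is 768 / 2.590 ≈ 296.53 px.
Resizing to 710 px wide multiplies everything by 0.9245: 296.53 → 274.13 px.

274 px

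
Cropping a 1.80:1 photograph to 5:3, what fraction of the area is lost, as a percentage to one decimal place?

5:3 is narrower than 1.80:1, so the crop keeps the full height and trims the width.
Fraction kept = (1.667)/(1.800) ≈ 92.59%, so 7.41% is lost.

7.4%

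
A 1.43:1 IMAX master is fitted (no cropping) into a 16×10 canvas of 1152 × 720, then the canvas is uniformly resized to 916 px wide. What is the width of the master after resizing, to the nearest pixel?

819 px

Fitted into 1152×720, the master spans the height; its width is 720 × 1.430 ≈ 1029.60 px.
The frame scales by 916/1152 = 0.7951; 1029.60 × 0.7951 ≈ 818.67 px.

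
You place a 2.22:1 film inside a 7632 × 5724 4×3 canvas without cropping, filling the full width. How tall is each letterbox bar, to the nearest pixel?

1143 px

The film is 7632 / 2.220 ≈ 3437.84 px tall.
5724 − 3437.84 = 2286.16 px of bars (1143.08 each).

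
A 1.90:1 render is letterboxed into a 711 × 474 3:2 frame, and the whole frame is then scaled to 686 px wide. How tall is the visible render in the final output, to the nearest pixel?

At 711×474 the render is width-limited, so height = 711 / 1.900 ≈ 374.21 px.
The frame scales by 686/711 = 0.9648; 374.21 × 0.9648 ≈ 361.05 px.

361 px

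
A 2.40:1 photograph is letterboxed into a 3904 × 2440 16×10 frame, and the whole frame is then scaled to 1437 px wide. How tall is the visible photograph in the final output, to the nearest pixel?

599 px

At 3904×2440 the photograph is width-limited, so height = 3904 / 2.400 ≈ 1626.67 px.
The frame scales by 1437/3904 = 0.3681; 1626.67 × 0.3681 ≈ 598.75 px.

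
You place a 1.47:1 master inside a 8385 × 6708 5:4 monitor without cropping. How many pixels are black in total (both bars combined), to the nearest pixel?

8417856 pixels

Since 1.470 > 1.250, the master is width-limited.
That makes the image 5704.0816 px tall (8385 / 1.470).
Black = 6708 − 5704.0816 = 1003.9184 px.
Bar area = 1003.9184 × 8385 ≈ 8417856 px.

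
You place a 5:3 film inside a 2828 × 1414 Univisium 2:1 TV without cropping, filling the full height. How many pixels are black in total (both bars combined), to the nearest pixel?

666465 pixels

Content width = 1414 × 5/3 ≈ 2356.6667 px.
2828 − 2356.6667 = 471.3333 px of bars.
That's 471.3333 × 1414 ≈ 666465 black pixels.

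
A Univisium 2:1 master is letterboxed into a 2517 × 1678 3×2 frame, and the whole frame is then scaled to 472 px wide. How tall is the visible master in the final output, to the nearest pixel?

At 2517×1678 the master is width-limited, so height = 2517 × 1/2 ≈ 1258.50 px.
The frame scales by 472/2517 = 0.1875; 1258.50 × 0.1875 ≈ 236.00 px.

236 px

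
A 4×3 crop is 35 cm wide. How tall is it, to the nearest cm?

26 cm

35 × 3/4 = 26.25.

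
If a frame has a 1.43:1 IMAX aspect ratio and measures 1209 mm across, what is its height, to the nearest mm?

845 mm

Height = 1209 / 1.430 = 845.45.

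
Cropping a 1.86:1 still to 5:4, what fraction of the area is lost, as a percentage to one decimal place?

Going from 1.86:1 to 5:4 means cutting width while keeping height.
(1.250)/(1.860) ≈ 0.672 of the area survives, leaving 32.80% discarded.

32.8%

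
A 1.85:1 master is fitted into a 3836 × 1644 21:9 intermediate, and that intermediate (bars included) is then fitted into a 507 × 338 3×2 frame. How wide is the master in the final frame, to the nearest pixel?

First fit — 1.85:1 into 3836×1644 spans the height: 3041.40 × 1644.00.
Second fit — the 21:9 canvas into 507×338 spans the width: 507.00 × 217.29 (×0.1322 from 3836×1644).
Applying the same ×0.1322: 3041.40 → 401.98.

402 px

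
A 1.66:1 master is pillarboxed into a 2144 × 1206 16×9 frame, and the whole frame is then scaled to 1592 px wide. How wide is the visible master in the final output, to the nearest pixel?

1487 px

At 2144×1206 the master is height-limited, so width = 1206 × 1.660 ≈ 2001.96 px.
Resizing to 1592 px wide multiplies everything by 0.7425: 2001.96 → 1486.53 px.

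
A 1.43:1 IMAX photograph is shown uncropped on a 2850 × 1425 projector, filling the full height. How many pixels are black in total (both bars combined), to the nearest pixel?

Content width = 1425 × 1.430 ≈ 2037.7500 px.
Leftover width: 2850 − 2037.7500 = 812.2500 px.
That's 812.2500 × 1425 ≈ 1157456 black pixels.

1157456 pixels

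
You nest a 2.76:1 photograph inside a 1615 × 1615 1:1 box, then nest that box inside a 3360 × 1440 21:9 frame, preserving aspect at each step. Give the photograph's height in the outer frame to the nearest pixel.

2.76:1 in 1615×1615: fills the width, so the photograph is 1615.00 × 585.14.
1:1 in 3360×1440: fills the height, so the intermediate becomes 1440.00 × 1440.00 — a scale of ×0.8916.
The photograph scales with it: height 585.14 × 0.8916 ≈ 521.74.

522 px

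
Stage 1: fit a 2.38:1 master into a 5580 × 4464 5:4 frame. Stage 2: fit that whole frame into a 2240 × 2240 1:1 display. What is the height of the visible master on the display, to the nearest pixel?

2.38:1 in 5580×4464: fills the width, so the master is 5580.00 × 2344.54.
5:4 in 2240×2240: fills the width, so the intermediate becomes 2240.00 × 1792.00 — a scale of ×0.4014.
The master scales with it: height 2344.54 × 0.4014 ≈ 941.18.

941 px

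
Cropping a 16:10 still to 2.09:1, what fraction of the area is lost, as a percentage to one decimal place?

23.4%

The width stays; only height is cut (since 2.09:1 is wider than 16:10).
Fraction kept = (1.600)/(2.090) ≈ 76.56%, so 23.44% is lost.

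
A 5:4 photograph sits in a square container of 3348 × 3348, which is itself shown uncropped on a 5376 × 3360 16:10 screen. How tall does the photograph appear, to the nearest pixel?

2688 px

5:4 in 3348×3348: fills the width, so the photograph is 3348.00 × 2678.40.
square in 5376×3360: fills the height, so the intermediate becomes 3360.00 × 3360.00 — a scale of ×1.0036.
Applying the same ×1.0036: 2678.40 → 2688.00.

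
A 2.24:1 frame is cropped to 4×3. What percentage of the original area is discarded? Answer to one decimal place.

40.5%

Going from 2.24:1 to 4×3 means cutting width while keeping height.
Area ratio = (1.333)/(2.240) = 59.52%; the remaining 40.48% is cropped out.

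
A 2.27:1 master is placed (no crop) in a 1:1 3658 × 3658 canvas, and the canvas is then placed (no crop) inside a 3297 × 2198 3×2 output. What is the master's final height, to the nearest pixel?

First fit — 2.27:1 into 3658×3658 spans the width: 3658.00 × 1611.45.
Second fit — the 1:1 canvas into 3297×2198 spans the height: 2198.00 × 2198.00 (×0.6009 from 3658×3658).
Applying the same ×0.6009: 1611.45 → 968.28.

968 px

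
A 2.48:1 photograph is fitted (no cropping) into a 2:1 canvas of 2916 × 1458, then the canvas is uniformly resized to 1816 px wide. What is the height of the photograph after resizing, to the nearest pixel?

At 2916×1458 the photograph is width-limited, so height = 2916 / 2.480 ≈ 1175.81 px.
Resizing to 1816 px wide multiplies everything by 0.6228: 1175.81 → 732.26 px.

732 px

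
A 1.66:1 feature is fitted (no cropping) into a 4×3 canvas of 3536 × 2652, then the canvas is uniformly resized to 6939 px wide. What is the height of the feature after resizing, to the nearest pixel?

In the 3536×2652 frame the feature fills the width: height = 3536 / 1.660 ≈ 2130.12 px.
The frame scales by 6939/3536 = 1.9624; 2130.12 × 1.9624 ≈ 4180.12 px.

4180 px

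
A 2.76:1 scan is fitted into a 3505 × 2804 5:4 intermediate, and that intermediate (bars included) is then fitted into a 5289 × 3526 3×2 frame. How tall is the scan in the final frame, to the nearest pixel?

First fit — 2.76:1 into 3505×2804 spans the width: 3505.00 × 1269.93.
Second fit — the 5:4 canvas into 5289×3526 spans the height: 4407.50 × 3526.00 (×1.2575 from 3505×2804).
Applying the same ×1.2575: 1269.93 → 1596.92.

1597 px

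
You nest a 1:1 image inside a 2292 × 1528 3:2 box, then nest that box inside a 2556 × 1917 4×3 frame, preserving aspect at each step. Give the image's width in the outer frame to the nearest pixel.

1704 px

1:1 in 2292×1528: fills the height, so the image is 1528.00 × 1528.00.
3:2 in 2556×1917: fills the width, so the intermediate becomes 2556.00 × 1704.00 — a scale of ×1.1152.
So the image's width is 1528.00 × 1.1152 ≈ 1704.00.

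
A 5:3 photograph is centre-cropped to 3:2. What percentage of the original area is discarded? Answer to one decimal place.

3:2 is narrower than 5:3, so the crop keeps the full height and trims the width.
Area ratio = (1.500)/(1.667) = 90.00%; the remaining 10.00% is cropped out.

10.0%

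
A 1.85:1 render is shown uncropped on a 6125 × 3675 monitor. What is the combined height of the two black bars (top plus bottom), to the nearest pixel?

364 px

Since 1.850 > 1.667, the render is width-limited.
The render is 6125 / 1.850 ≈ 3310.81 px tall.
Black = 3675 − 3310.81 = 364.19 px.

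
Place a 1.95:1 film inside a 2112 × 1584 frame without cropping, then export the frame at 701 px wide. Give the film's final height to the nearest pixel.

359 px

In the 2112×1584 frame the film fills the width: height = 2112 / 1.950 ≈ 1083.08 px.
Scaling 2112 → 701 is ×0.3319, so the height becomes 1083.08 × 0.3319 ≈ 359.49 px.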